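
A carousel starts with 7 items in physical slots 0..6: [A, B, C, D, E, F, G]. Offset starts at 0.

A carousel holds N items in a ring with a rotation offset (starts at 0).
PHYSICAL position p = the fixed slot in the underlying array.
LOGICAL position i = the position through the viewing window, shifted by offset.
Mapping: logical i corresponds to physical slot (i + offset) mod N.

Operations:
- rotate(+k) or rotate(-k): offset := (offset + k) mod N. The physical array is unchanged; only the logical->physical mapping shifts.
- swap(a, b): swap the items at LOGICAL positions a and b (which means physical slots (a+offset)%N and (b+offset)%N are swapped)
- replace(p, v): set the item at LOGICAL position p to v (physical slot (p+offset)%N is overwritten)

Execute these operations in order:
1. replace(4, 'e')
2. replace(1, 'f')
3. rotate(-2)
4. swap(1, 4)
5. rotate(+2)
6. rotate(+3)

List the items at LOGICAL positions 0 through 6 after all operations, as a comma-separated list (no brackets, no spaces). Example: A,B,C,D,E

Answer: D,e,F,C,A,f,G

Derivation:
After op 1 (replace(4, 'e')): offset=0, physical=[A,B,C,D,e,F,G], logical=[A,B,C,D,e,F,G]
After op 2 (replace(1, 'f')): offset=0, physical=[A,f,C,D,e,F,G], logical=[A,f,C,D,e,F,G]
After op 3 (rotate(-2)): offset=5, physical=[A,f,C,D,e,F,G], logical=[F,G,A,f,C,D,e]
After op 4 (swap(1, 4)): offset=5, physical=[A,f,G,D,e,F,C], logical=[F,C,A,f,G,D,e]
After op 5 (rotate(+2)): offset=0, physical=[A,f,G,D,e,F,C], logical=[A,f,G,D,e,F,C]
After op 6 (rotate(+3)): offset=3, physical=[A,f,G,D,e,F,C], logical=[D,e,F,C,A,f,G]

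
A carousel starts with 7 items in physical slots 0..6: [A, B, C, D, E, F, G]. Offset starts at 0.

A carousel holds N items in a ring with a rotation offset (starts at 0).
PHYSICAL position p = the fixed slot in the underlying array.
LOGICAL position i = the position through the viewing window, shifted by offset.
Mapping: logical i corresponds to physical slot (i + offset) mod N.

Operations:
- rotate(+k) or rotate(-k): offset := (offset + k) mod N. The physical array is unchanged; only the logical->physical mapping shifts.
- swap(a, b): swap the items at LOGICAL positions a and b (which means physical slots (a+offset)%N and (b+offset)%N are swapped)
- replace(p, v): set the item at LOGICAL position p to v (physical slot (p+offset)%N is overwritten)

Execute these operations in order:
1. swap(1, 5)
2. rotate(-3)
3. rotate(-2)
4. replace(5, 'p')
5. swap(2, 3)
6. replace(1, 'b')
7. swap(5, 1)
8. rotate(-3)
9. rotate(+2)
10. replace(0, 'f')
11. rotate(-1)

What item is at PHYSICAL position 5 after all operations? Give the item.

After op 1 (swap(1, 5)): offset=0, physical=[A,F,C,D,E,B,G], logical=[A,F,C,D,E,B,G]
After op 2 (rotate(-3)): offset=4, physical=[A,F,C,D,E,B,G], logical=[E,B,G,A,F,C,D]
After op 3 (rotate(-2)): offset=2, physical=[A,F,C,D,E,B,G], logical=[C,D,E,B,G,A,F]
After op 4 (replace(5, 'p')): offset=2, physical=[p,F,C,D,E,B,G], logical=[C,D,E,B,G,p,F]
After op 5 (swap(2, 3)): offset=2, physical=[p,F,C,D,B,E,G], logical=[C,D,B,E,G,p,F]
After op 6 (replace(1, 'b')): offset=2, physical=[p,F,C,b,B,E,G], logical=[C,b,B,E,G,p,F]
After op 7 (swap(5, 1)): offset=2, physical=[b,F,C,p,B,E,G], logical=[C,p,B,E,G,b,F]
After op 8 (rotate(-3)): offset=6, physical=[b,F,C,p,B,E,G], logical=[G,b,F,C,p,B,E]
After op 9 (rotate(+2)): offset=1, physical=[b,F,C,p,B,E,G], logical=[F,C,p,B,E,G,b]
After op 10 (replace(0, 'f')): offset=1, physical=[b,f,C,p,B,E,G], logical=[f,C,p,B,E,G,b]
After op 11 (rotate(-1)): offset=0, physical=[b,f,C,p,B,E,G], logical=[b,f,C,p,B,E,G]

Answer: E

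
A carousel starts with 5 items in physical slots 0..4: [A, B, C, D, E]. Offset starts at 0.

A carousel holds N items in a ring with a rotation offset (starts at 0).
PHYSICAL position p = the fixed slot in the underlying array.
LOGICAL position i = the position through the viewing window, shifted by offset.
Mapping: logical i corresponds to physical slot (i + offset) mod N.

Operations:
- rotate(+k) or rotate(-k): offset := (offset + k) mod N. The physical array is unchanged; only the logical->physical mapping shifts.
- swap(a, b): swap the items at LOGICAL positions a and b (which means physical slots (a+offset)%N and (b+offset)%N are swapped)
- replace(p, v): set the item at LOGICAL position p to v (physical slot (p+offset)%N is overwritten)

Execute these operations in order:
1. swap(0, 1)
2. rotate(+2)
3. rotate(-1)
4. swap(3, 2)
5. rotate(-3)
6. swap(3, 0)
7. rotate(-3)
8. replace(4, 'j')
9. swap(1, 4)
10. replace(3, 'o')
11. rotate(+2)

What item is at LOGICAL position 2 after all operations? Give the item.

After op 1 (swap(0, 1)): offset=0, physical=[B,A,C,D,E], logical=[B,A,C,D,E]
After op 2 (rotate(+2)): offset=2, physical=[B,A,C,D,E], logical=[C,D,E,B,A]
After op 3 (rotate(-1)): offset=1, physical=[B,A,C,D,E], logical=[A,C,D,E,B]
After op 4 (swap(3, 2)): offset=1, physical=[B,A,C,E,D], logical=[A,C,E,D,B]
After op 5 (rotate(-3)): offset=3, physical=[B,A,C,E,D], logical=[E,D,B,A,C]
After op 6 (swap(3, 0)): offset=3, physical=[B,E,C,A,D], logical=[A,D,B,E,C]
After op 7 (rotate(-3)): offset=0, physical=[B,E,C,A,D], logical=[B,E,C,A,D]
After op 8 (replace(4, 'j')): offset=0, physical=[B,E,C,A,j], logical=[B,E,C,A,j]
After op 9 (swap(1, 4)): offset=0, physical=[B,j,C,A,E], logical=[B,j,C,A,E]
After op 10 (replace(3, 'o')): offset=0, physical=[B,j,C,o,E], logical=[B,j,C,o,E]
After op 11 (rotate(+2)): offset=2, physical=[B,j,C,o,E], logical=[C,o,E,B,j]

Answer: E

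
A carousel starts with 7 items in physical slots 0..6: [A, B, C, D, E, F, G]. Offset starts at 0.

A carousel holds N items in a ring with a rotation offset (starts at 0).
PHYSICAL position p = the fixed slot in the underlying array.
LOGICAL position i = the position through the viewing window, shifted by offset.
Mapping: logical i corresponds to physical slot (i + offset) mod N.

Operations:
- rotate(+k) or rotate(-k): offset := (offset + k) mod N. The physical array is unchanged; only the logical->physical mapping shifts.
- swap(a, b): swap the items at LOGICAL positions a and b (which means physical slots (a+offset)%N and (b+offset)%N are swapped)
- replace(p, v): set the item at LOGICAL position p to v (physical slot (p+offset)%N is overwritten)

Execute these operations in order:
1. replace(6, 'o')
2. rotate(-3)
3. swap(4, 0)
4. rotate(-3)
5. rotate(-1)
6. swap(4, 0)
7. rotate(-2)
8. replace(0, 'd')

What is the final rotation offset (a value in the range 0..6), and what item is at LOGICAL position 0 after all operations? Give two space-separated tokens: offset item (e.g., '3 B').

Answer: 5 d

Derivation:
After op 1 (replace(6, 'o')): offset=0, physical=[A,B,C,D,E,F,o], logical=[A,B,C,D,E,F,o]
After op 2 (rotate(-3)): offset=4, physical=[A,B,C,D,E,F,o], logical=[E,F,o,A,B,C,D]
After op 3 (swap(4, 0)): offset=4, physical=[A,E,C,D,B,F,o], logical=[B,F,o,A,E,C,D]
After op 4 (rotate(-3)): offset=1, physical=[A,E,C,D,B,F,o], logical=[E,C,D,B,F,o,A]
After op 5 (rotate(-1)): offset=0, physical=[A,E,C,D,B,F,o], logical=[A,E,C,D,B,F,o]
After op 6 (swap(4, 0)): offset=0, physical=[B,E,C,D,A,F,o], logical=[B,E,C,D,A,F,o]
After op 7 (rotate(-2)): offset=5, physical=[B,E,C,D,A,F,o], logical=[F,o,B,E,C,D,A]
After op 8 (replace(0, 'd')): offset=5, physical=[B,E,C,D,A,d,o], logical=[d,o,B,E,C,D,A]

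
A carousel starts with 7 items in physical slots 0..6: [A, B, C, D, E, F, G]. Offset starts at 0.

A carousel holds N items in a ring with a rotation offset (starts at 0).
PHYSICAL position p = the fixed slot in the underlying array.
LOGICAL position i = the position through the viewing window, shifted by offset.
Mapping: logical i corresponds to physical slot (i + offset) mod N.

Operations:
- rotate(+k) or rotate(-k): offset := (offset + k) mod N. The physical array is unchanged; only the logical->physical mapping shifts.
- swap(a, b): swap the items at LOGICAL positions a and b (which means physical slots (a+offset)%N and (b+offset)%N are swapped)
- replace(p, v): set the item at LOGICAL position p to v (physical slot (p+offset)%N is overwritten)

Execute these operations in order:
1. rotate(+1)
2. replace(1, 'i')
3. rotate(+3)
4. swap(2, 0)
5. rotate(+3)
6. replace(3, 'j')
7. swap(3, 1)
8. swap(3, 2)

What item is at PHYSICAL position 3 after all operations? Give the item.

Answer: i

Derivation:
After op 1 (rotate(+1)): offset=1, physical=[A,B,C,D,E,F,G], logical=[B,C,D,E,F,G,A]
After op 2 (replace(1, 'i')): offset=1, physical=[A,B,i,D,E,F,G], logical=[B,i,D,E,F,G,A]
After op 3 (rotate(+3)): offset=4, physical=[A,B,i,D,E,F,G], logical=[E,F,G,A,B,i,D]
After op 4 (swap(2, 0)): offset=4, physical=[A,B,i,D,G,F,E], logical=[G,F,E,A,B,i,D]
After op 5 (rotate(+3)): offset=0, physical=[A,B,i,D,G,F,E], logical=[A,B,i,D,G,F,E]
After op 6 (replace(3, 'j')): offset=0, physical=[A,B,i,j,G,F,E], logical=[A,B,i,j,G,F,E]
After op 7 (swap(3, 1)): offset=0, physical=[A,j,i,B,G,F,E], logical=[A,j,i,B,G,F,E]
After op 8 (swap(3, 2)): offset=0, physical=[A,j,B,i,G,F,E], logical=[A,j,B,i,G,F,E]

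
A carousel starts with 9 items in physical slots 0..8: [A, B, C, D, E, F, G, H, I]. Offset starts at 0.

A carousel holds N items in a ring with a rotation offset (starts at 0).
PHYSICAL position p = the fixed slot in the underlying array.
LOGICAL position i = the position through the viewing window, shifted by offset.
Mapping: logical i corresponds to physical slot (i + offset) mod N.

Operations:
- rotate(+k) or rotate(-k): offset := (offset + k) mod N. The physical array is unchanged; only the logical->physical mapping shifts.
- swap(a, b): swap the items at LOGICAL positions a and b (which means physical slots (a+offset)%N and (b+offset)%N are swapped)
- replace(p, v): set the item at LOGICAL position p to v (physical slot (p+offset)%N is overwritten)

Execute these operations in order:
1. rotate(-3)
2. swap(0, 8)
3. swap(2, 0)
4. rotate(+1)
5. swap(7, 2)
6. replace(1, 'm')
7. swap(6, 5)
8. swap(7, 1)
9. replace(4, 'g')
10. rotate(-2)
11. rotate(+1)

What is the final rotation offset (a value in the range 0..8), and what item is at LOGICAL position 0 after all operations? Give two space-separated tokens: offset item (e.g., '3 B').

After op 1 (rotate(-3)): offset=6, physical=[A,B,C,D,E,F,G,H,I], logical=[G,H,I,A,B,C,D,E,F]
After op 2 (swap(0, 8)): offset=6, physical=[A,B,C,D,E,G,F,H,I], logical=[F,H,I,A,B,C,D,E,G]
After op 3 (swap(2, 0)): offset=6, physical=[A,B,C,D,E,G,I,H,F], logical=[I,H,F,A,B,C,D,E,G]
After op 4 (rotate(+1)): offset=7, physical=[A,B,C,D,E,G,I,H,F], logical=[H,F,A,B,C,D,E,G,I]
After op 5 (swap(7, 2)): offset=7, physical=[G,B,C,D,E,A,I,H,F], logical=[H,F,G,B,C,D,E,A,I]
After op 6 (replace(1, 'm')): offset=7, physical=[G,B,C,D,E,A,I,H,m], logical=[H,m,G,B,C,D,E,A,I]
After op 7 (swap(6, 5)): offset=7, physical=[G,B,C,E,D,A,I,H,m], logical=[H,m,G,B,C,E,D,A,I]
After op 8 (swap(7, 1)): offset=7, physical=[G,B,C,E,D,m,I,H,A], logical=[H,A,G,B,C,E,D,m,I]
After op 9 (replace(4, 'g')): offset=7, physical=[G,B,g,E,D,m,I,H,A], logical=[H,A,G,B,g,E,D,m,I]
After op 10 (rotate(-2)): offset=5, physical=[G,B,g,E,D,m,I,H,A], logical=[m,I,H,A,G,B,g,E,D]
After op 11 (rotate(+1)): offset=6, physical=[G,B,g,E,D,m,I,H,A], logical=[I,H,A,G,B,g,E,D,m]

Answer: 6 I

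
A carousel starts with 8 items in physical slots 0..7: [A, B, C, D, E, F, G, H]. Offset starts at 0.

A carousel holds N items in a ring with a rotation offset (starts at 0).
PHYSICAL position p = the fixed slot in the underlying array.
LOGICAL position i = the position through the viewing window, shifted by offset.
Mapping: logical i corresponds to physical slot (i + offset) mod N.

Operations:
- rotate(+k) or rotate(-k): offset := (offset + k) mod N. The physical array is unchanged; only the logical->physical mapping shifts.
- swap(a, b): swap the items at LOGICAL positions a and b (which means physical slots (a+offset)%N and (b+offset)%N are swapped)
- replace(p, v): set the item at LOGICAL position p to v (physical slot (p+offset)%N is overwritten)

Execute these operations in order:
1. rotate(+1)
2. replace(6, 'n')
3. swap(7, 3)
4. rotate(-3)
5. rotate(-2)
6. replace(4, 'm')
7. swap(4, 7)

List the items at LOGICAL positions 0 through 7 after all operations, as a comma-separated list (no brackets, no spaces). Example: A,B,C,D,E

Answer: A,F,G,n,D,B,C,m

Derivation:
After op 1 (rotate(+1)): offset=1, physical=[A,B,C,D,E,F,G,H], logical=[B,C,D,E,F,G,H,A]
After op 2 (replace(6, 'n')): offset=1, physical=[A,B,C,D,E,F,G,n], logical=[B,C,D,E,F,G,n,A]
After op 3 (swap(7, 3)): offset=1, physical=[E,B,C,D,A,F,G,n], logical=[B,C,D,A,F,G,n,E]
After op 4 (rotate(-3)): offset=6, physical=[E,B,C,D,A,F,G,n], logical=[G,n,E,B,C,D,A,F]
After op 5 (rotate(-2)): offset=4, physical=[E,B,C,D,A,F,G,n], logical=[A,F,G,n,E,B,C,D]
After op 6 (replace(4, 'm')): offset=4, physical=[m,B,C,D,A,F,G,n], logical=[A,F,G,n,m,B,C,D]
After op 7 (swap(4, 7)): offset=4, physical=[D,B,C,m,A,F,G,n], logical=[A,F,G,n,D,B,C,m]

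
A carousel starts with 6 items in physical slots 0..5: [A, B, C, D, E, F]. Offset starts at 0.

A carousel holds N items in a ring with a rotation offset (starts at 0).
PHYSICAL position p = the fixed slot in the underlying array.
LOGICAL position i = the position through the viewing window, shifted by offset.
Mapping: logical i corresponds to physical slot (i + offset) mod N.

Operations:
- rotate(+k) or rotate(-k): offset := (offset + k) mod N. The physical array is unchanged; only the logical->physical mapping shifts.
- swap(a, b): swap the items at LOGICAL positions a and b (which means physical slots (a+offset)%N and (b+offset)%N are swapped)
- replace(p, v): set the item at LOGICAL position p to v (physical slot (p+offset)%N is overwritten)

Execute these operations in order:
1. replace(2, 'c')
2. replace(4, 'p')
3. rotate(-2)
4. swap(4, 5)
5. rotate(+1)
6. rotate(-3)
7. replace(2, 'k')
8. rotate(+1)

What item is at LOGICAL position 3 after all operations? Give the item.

After op 1 (replace(2, 'c')): offset=0, physical=[A,B,c,D,E,F], logical=[A,B,c,D,E,F]
After op 2 (replace(4, 'p')): offset=0, physical=[A,B,c,D,p,F], logical=[A,B,c,D,p,F]
After op 3 (rotate(-2)): offset=4, physical=[A,B,c,D,p,F], logical=[p,F,A,B,c,D]
After op 4 (swap(4, 5)): offset=4, physical=[A,B,D,c,p,F], logical=[p,F,A,B,D,c]
After op 5 (rotate(+1)): offset=5, physical=[A,B,D,c,p,F], logical=[F,A,B,D,c,p]
After op 6 (rotate(-3)): offset=2, physical=[A,B,D,c,p,F], logical=[D,c,p,F,A,B]
After op 7 (replace(2, 'k')): offset=2, physical=[A,B,D,c,k,F], logical=[D,c,k,F,A,B]
After op 8 (rotate(+1)): offset=3, physical=[A,B,D,c,k,F], logical=[c,k,F,A,B,D]

Answer: A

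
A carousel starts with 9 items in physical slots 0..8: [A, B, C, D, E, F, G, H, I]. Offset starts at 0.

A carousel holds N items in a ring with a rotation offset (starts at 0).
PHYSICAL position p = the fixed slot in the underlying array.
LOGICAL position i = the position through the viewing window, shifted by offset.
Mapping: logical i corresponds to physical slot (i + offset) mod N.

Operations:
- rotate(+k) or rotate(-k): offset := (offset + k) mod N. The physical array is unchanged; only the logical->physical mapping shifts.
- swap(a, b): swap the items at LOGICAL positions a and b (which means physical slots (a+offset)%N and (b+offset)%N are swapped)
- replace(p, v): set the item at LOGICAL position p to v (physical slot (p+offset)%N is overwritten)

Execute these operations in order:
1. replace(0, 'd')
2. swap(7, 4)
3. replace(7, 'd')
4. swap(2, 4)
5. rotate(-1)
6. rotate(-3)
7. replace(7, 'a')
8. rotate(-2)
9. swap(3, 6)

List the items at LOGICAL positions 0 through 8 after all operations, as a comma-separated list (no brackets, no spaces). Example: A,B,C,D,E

Answer: a,C,F,d,d,I,G,B,H

Derivation:
After op 1 (replace(0, 'd')): offset=0, physical=[d,B,C,D,E,F,G,H,I], logical=[d,B,C,D,E,F,G,H,I]
After op 2 (swap(7, 4)): offset=0, physical=[d,B,C,D,H,F,G,E,I], logical=[d,B,C,D,H,F,G,E,I]
After op 3 (replace(7, 'd')): offset=0, physical=[d,B,C,D,H,F,G,d,I], logical=[d,B,C,D,H,F,G,d,I]
After op 4 (swap(2, 4)): offset=0, physical=[d,B,H,D,C,F,G,d,I], logical=[d,B,H,D,C,F,G,d,I]
After op 5 (rotate(-1)): offset=8, physical=[d,B,H,D,C,F,G,d,I], logical=[I,d,B,H,D,C,F,G,d]
After op 6 (rotate(-3)): offset=5, physical=[d,B,H,D,C,F,G,d,I], logical=[F,G,d,I,d,B,H,D,C]
After op 7 (replace(7, 'a')): offset=5, physical=[d,B,H,a,C,F,G,d,I], logical=[F,G,d,I,d,B,H,a,C]
After op 8 (rotate(-2)): offset=3, physical=[d,B,H,a,C,F,G,d,I], logical=[a,C,F,G,d,I,d,B,H]
After op 9 (swap(3, 6)): offset=3, physical=[G,B,H,a,C,F,d,d,I], logical=[a,C,F,d,d,I,G,B,H]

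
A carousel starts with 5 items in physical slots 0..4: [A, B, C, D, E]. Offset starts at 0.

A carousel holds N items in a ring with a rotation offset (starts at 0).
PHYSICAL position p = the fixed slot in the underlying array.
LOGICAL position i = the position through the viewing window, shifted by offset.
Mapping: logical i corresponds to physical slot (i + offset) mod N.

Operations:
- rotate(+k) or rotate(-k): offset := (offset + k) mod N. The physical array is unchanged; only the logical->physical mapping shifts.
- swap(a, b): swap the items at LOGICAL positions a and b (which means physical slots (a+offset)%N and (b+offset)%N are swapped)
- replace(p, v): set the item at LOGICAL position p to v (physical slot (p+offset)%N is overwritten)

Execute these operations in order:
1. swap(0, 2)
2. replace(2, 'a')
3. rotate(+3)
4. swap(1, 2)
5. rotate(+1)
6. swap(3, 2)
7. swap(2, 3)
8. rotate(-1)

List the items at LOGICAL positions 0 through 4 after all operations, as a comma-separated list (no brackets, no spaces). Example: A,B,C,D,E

After op 1 (swap(0, 2)): offset=0, physical=[C,B,A,D,E], logical=[C,B,A,D,E]
After op 2 (replace(2, 'a')): offset=0, physical=[C,B,a,D,E], logical=[C,B,a,D,E]
After op 3 (rotate(+3)): offset=3, physical=[C,B,a,D,E], logical=[D,E,C,B,a]
After op 4 (swap(1, 2)): offset=3, physical=[E,B,a,D,C], logical=[D,C,E,B,a]
After op 5 (rotate(+1)): offset=4, physical=[E,B,a,D,C], logical=[C,E,B,a,D]
After op 6 (swap(3, 2)): offset=4, physical=[E,a,B,D,C], logical=[C,E,a,B,D]
After op 7 (swap(2, 3)): offset=4, physical=[E,B,a,D,C], logical=[C,E,B,a,D]
After op 8 (rotate(-1)): offset=3, physical=[E,B,a,D,C], logical=[D,C,E,B,a]

Answer: D,C,E,B,a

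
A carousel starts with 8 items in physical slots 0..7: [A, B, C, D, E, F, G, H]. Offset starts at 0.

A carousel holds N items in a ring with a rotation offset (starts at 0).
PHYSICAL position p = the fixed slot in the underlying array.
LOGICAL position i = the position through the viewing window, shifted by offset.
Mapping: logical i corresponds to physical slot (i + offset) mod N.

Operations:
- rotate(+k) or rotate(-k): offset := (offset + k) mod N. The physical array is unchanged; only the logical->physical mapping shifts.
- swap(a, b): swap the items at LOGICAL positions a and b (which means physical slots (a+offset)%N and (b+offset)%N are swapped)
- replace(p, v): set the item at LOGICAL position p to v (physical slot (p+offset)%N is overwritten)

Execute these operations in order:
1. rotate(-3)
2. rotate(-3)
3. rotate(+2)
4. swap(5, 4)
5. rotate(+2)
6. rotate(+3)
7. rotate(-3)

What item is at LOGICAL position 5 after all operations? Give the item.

Answer: D

Derivation:
After op 1 (rotate(-3)): offset=5, physical=[A,B,C,D,E,F,G,H], logical=[F,G,H,A,B,C,D,E]
After op 2 (rotate(-3)): offset=2, physical=[A,B,C,D,E,F,G,H], logical=[C,D,E,F,G,H,A,B]
After op 3 (rotate(+2)): offset=4, physical=[A,B,C,D,E,F,G,H], logical=[E,F,G,H,A,B,C,D]
After op 4 (swap(5, 4)): offset=4, physical=[B,A,C,D,E,F,G,H], logical=[E,F,G,H,B,A,C,D]
After op 5 (rotate(+2)): offset=6, physical=[B,A,C,D,E,F,G,H], logical=[G,H,B,A,C,D,E,F]
After op 6 (rotate(+3)): offset=1, physical=[B,A,C,D,E,F,G,H], logical=[A,C,D,E,F,G,H,B]
After op 7 (rotate(-3)): offset=6, physical=[B,A,C,D,E,F,G,H], logical=[G,H,B,A,C,D,E,F]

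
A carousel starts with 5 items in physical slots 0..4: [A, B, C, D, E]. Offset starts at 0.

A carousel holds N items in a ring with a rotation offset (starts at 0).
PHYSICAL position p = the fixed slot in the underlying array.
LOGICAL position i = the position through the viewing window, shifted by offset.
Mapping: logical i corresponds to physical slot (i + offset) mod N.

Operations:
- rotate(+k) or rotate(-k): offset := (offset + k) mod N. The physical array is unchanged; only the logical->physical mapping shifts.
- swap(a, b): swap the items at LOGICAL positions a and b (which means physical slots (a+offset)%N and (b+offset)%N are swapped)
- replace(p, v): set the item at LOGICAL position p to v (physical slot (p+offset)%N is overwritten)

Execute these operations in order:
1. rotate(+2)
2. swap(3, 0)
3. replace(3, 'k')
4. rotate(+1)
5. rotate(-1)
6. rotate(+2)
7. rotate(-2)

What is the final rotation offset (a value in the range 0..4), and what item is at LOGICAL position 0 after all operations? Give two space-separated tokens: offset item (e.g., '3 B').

After op 1 (rotate(+2)): offset=2, physical=[A,B,C,D,E], logical=[C,D,E,A,B]
After op 2 (swap(3, 0)): offset=2, physical=[C,B,A,D,E], logical=[A,D,E,C,B]
After op 3 (replace(3, 'k')): offset=2, physical=[k,B,A,D,E], logical=[A,D,E,k,B]
After op 4 (rotate(+1)): offset=3, physical=[k,B,A,D,E], logical=[D,E,k,B,A]
After op 5 (rotate(-1)): offset=2, physical=[k,B,A,D,E], logical=[A,D,E,k,B]
After op 6 (rotate(+2)): offset=4, physical=[k,B,A,D,E], logical=[E,k,B,A,D]
After op 7 (rotate(-2)): offset=2, physical=[k,B,A,D,E], logical=[A,D,E,k,B]

Answer: 2 A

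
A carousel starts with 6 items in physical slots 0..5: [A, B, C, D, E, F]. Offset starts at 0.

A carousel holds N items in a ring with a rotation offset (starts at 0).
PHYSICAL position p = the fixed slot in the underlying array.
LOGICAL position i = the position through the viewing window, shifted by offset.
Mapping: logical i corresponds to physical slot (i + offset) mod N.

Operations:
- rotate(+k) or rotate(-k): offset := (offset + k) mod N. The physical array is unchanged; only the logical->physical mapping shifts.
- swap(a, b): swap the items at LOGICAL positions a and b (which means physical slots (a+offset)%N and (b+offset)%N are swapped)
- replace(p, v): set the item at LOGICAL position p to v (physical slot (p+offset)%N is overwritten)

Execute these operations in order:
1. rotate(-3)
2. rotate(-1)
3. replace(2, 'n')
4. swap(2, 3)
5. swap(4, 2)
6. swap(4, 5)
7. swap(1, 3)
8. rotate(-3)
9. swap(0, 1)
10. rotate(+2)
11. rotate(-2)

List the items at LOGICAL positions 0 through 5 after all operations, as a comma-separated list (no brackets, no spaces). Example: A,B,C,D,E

After op 1 (rotate(-3)): offset=3, physical=[A,B,C,D,E,F], logical=[D,E,F,A,B,C]
After op 2 (rotate(-1)): offset=2, physical=[A,B,C,D,E,F], logical=[C,D,E,F,A,B]
After op 3 (replace(2, 'n')): offset=2, physical=[A,B,C,D,n,F], logical=[C,D,n,F,A,B]
After op 4 (swap(2, 3)): offset=2, physical=[A,B,C,D,F,n], logical=[C,D,F,n,A,B]
After op 5 (swap(4, 2)): offset=2, physical=[F,B,C,D,A,n], logical=[C,D,A,n,F,B]
After op 6 (swap(4, 5)): offset=2, physical=[B,F,C,D,A,n], logical=[C,D,A,n,B,F]
After op 7 (swap(1, 3)): offset=2, physical=[B,F,C,n,A,D], logical=[C,n,A,D,B,F]
After op 8 (rotate(-3)): offset=5, physical=[B,F,C,n,A,D], logical=[D,B,F,C,n,A]
After op 9 (swap(0, 1)): offset=5, physical=[D,F,C,n,A,B], logical=[B,D,F,C,n,A]
After op 10 (rotate(+2)): offset=1, physical=[D,F,C,n,A,B], logical=[F,C,n,A,B,D]
After op 11 (rotate(-2)): offset=5, physical=[D,F,C,n,A,B], logical=[B,D,F,C,n,A]

Answer: B,D,F,C,n,A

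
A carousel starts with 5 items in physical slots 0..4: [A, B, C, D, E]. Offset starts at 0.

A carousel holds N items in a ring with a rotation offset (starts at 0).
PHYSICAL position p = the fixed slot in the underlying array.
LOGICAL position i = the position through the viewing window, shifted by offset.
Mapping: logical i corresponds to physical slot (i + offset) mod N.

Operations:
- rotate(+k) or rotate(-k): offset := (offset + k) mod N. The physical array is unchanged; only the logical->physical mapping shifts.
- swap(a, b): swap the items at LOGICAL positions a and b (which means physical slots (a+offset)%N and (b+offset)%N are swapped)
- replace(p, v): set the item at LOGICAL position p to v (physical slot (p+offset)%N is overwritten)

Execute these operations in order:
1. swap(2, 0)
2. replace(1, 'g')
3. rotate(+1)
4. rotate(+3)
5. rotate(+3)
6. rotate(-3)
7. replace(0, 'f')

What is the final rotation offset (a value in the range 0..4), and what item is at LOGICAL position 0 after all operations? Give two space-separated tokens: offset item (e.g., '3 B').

After op 1 (swap(2, 0)): offset=0, physical=[C,B,A,D,E], logical=[C,B,A,D,E]
After op 2 (replace(1, 'g')): offset=0, physical=[C,g,A,D,E], logical=[C,g,A,D,E]
After op 3 (rotate(+1)): offset=1, physical=[C,g,A,D,E], logical=[g,A,D,E,C]
After op 4 (rotate(+3)): offset=4, physical=[C,g,A,D,E], logical=[E,C,g,A,D]
After op 5 (rotate(+3)): offset=2, physical=[C,g,A,D,E], logical=[A,D,E,C,g]
After op 6 (rotate(-3)): offset=4, physical=[C,g,A,D,E], logical=[E,C,g,A,D]
After op 7 (replace(0, 'f')): offset=4, physical=[C,g,A,D,f], logical=[f,C,g,A,D]

Answer: 4 f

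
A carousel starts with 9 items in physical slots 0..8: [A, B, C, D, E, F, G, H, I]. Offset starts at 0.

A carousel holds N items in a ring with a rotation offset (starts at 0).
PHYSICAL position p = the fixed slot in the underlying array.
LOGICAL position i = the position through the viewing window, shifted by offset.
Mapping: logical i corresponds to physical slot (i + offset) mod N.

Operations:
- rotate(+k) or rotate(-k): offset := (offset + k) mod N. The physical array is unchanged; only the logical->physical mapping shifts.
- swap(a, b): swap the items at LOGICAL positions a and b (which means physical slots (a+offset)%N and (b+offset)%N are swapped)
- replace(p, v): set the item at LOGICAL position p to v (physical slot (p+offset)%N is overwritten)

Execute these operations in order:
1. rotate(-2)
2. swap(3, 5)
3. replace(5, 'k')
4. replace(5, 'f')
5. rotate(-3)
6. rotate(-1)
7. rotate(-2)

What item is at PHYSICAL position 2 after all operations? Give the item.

Answer: C

Derivation:
After op 1 (rotate(-2)): offset=7, physical=[A,B,C,D,E,F,G,H,I], logical=[H,I,A,B,C,D,E,F,G]
After op 2 (swap(3, 5)): offset=7, physical=[A,D,C,B,E,F,G,H,I], logical=[H,I,A,D,C,B,E,F,G]
After op 3 (replace(5, 'k')): offset=7, physical=[A,D,C,k,E,F,G,H,I], logical=[H,I,A,D,C,k,E,F,G]
After op 4 (replace(5, 'f')): offset=7, physical=[A,D,C,f,E,F,G,H,I], logical=[H,I,A,D,C,f,E,F,G]
After op 5 (rotate(-3)): offset=4, physical=[A,D,C,f,E,F,G,H,I], logical=[E,F,G,H,I,A,D,C,f]
After op 6 (rotate(-1)): offset=3, physical=[A,D,C,f,E,F,G,H,I], logical=[f,E,F,G,H,I,A,D,C]
After op 7 (rotate(-2)): offset=1, physical=[A,D,C,f,E,F,G,H,I], logical=[D,C,f,E,F,G,H,I,A]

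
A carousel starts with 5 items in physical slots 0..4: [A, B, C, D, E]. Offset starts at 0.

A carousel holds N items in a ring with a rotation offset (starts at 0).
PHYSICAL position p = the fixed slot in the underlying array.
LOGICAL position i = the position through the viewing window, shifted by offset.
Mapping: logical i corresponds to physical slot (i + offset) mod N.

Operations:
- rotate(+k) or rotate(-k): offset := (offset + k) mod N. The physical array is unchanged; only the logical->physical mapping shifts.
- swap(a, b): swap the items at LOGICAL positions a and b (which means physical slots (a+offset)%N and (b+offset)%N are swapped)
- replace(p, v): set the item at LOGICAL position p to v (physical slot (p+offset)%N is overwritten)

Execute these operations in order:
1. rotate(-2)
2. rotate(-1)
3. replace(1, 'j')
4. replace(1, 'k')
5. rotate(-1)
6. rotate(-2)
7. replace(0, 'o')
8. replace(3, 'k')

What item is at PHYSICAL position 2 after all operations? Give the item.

Answer: k

Derivation:
After op 1 (rotate(-2)): offset=3, physical=[A,B,C,D,E], logical=[D,E,A,B,C]
After op 2 (rotate(-1)): offset=2, physical=[A,B,C,D,E], logical=[C,D,E,A,B]
After op 3 (replace(1, 'j')): offset=2, physical=[A,B,C,j,E], logical=[C,j,E,A,B]
After op 4 (replace(1, 'k')): offset=2, physical=[A,B,C,k,E], logical=[C,k,E,A,B]
After op 5 (rotate(-1)): offset=1, physical=[A,B,C,k,E], logical=[B,C,k,E,A]
After op 6 (rotate(-2)): offset=4, physical=[A,B,C,k,E], logical=[E,A,B,C,k]
After op 7 (replace(0, 'o')): offset=4, physical=[A,B,C,k,o], logical=[o,A,B,C,k]
After op 8 (replace(3, 'k')): offset=4, physical=[A,B,k,k,o], logical=[o,A,B,k,k]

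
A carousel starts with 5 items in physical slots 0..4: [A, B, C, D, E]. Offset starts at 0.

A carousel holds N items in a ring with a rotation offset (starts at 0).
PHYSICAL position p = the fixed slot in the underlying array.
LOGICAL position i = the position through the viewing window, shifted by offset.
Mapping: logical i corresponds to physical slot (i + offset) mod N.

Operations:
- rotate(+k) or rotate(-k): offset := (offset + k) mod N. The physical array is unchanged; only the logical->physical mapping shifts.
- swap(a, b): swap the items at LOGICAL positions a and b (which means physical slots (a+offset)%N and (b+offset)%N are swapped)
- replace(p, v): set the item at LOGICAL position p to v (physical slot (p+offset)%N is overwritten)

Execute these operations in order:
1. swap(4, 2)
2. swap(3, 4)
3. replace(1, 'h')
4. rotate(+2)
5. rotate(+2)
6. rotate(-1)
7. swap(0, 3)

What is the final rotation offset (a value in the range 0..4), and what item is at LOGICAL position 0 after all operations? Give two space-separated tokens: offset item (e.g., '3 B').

Answer: 3 h

Derivation:
After op 1 (swap(4, 2)): offset=0, physical=[A,B,E,D,C], logical=[A,B,E,D,C]
After op 2 (swap(3, 4)): offset=0, physical=[A,B,E,C,D], logical=[A,B,E,C,D]
After op 3 (replace(1, 'h')): offset=0, physical=[A,h,E,C,D], logical=[A,h,E,C,D]
After op 4 (rotate(+2)): offset=2, physical=[A,h,E,C,D], logical=[E,C,D,A,h]
After op 5 (rotate(+2)): offset=4, physical=[A,h,E,C,D], logical=[D,A,h,E,C]
After op 6 (rotate(-1)): offset=3, physical=[A,h,E,C,D], logical=[C,D,A,h,E]
After op 7 (swap(0, 3)): offset=3, physical=[A,C,E,h,D], logical=[h,D,A,C,E]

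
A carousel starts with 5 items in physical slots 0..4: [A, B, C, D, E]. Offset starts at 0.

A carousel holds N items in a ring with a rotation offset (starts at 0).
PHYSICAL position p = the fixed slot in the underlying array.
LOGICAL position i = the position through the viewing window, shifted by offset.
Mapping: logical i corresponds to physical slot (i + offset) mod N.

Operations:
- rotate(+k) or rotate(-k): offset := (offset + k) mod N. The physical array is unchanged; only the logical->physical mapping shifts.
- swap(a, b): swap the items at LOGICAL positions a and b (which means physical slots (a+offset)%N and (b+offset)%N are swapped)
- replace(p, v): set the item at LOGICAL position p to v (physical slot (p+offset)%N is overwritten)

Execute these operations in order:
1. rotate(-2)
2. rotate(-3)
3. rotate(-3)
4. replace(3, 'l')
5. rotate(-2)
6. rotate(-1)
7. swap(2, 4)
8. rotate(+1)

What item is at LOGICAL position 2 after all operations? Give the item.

Answer: C

Derivation:
After op 1 (rotate(-2)): offset=3, physical=[A,B,C,D,E], logical=[D,E,A,B,C]
After op 2 (rotate(-3)): offset=0, physical=[A,B,C,D,E], logical=[A,B,C,D,E]
After op 3 (rotate(-3)): offset=2, physical=[A,B,C,D,E], logical=[C,D,E,A,B]
After op 4 (replace(3, 'l')): offset=2, physical=[l,B,C,D,E], logical=[C,D,E,l,B]
After op 5 (rotate(-2)): offset=0, physical=[l,B,C,D,E], logical=[l,B,C,D,E]
After op 6 (rotate(-1)): offset=4, physical=[l,B,C,D,E], logical=[E,l,B,C,D]
After op 7 (swap(2, 4)): offset=4, physical=[l,D,C,B,E], logical=[E,l,D,C,B]
After op 8 (rotate(+1)): offset=0, physical=[l,D,C,B,E], logical=[l,D,C,B,E]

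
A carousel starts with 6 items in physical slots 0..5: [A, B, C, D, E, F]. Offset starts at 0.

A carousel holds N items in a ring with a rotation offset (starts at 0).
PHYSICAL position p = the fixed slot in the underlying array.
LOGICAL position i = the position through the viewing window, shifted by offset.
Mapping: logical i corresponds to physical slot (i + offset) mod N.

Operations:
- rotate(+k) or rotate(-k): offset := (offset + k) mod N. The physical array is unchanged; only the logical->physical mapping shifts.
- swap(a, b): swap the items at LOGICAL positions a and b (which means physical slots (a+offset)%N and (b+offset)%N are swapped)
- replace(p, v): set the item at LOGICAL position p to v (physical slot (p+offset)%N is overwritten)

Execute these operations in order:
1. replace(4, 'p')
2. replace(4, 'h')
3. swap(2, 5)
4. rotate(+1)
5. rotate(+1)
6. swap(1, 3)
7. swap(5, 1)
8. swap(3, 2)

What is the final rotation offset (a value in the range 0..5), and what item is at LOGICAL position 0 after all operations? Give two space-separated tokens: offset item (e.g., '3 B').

Answer: 2 F

Derivation:
After op 1 (replace(4, 'p')): offset=0, physical=[A,B,C,D,p,F], logical=[A,B,C,D,p,F]
After op 2 (replace(4, 'h')): offset=0, physical=[A,B,C,D,h,F], logical=[A,B,C,D,h,F]
After op 3 (swap(2, 5)): offset=0, physical=[A,B,F,D,h,C], logical=[A,B,F,D,h,C]
After op 4 (rotate(+1)): offset=1, physical=[A,B,F,D,h,C], logical=[B,F,D,h,C,A]
After op 5 (rotate(+1)): offset=2, physical=[A,B,F,D,h,C], logical=[F,D,h,C,A,B]
After op 6 (swap(1, 3)): offset=2, physical=[A,B,F,C,h,D], logical=[F,C,h,D,A,B]
After op 7 (swap(5, 1)): offset=2, physical=[A,C,F,B,h,D], logical=[F,B,h,D,A,C]
After op 8 (swap(3, 2)): offset=2, physical=[A,C,F,B,D,h], logical=[F,B,D,h,A,C]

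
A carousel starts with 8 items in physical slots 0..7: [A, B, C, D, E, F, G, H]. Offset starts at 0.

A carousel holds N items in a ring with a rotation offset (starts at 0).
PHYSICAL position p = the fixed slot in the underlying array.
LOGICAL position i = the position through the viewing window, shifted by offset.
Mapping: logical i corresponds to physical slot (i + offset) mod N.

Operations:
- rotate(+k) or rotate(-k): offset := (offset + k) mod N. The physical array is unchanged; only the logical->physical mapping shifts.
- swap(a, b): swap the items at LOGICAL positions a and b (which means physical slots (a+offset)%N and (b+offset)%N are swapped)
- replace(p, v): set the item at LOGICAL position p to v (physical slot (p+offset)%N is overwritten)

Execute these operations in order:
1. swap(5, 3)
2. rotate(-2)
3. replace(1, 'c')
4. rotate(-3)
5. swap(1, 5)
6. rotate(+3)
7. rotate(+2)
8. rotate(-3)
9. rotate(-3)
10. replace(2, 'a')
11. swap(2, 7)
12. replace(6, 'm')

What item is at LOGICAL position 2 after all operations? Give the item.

After op 1 (swap(5, 3)): offset=0, physical=[A,B,C,F,E,D,G,H], logical=[A,B,C,F,E,D,G,H]
After op 2 (rotate(-2)): offset=6, physical=[A,B,C,F,E,D,G,H], logical=[G,H,A,B,C,F,E,D]
After op 3 (replace(1, 'c')): offset=6, physical=[A,B,C,F,E,D,G,c], logical=[G,c,A,B,C,F,E,D]
After op 4 (rotate(-3)): offset=3, physical=[A,B,C,F,E,D,G,c], logical=[F,E,D,G,c,A,B,C]
After op 5 (swap(1, 5)): offset=3, physical=[E,B,C,F,A,D,G,c], logical=[F,A,D,G,c,E,B,C]
After op 6 (rotate(+3)): offset=6, physical=[E,B,C,F,A,D,G,c], logical=[G,c,E,B,C,F,A,D]
After op 7 (rotate(+2)): offset=0, physical=[E,B,C,F,A,D,G,c], logical=[E,B,C,F,A,D,G,c]
After op 8 (rotate(-3)): offset=5, physical=[E,B,C,F,A,D,G,c], logical=[D,G,c,E,B,C,F,A]
After op 9 (rotate(-3)): offset=2, physical=[E,B,C,F,A,D,G,c], logical=[C,F,A,D,G,c,E,B]
After op 10 (replace(2, 'a')): offset=2, physical=[E,B,C,F,a,D,G,c], logical=[C,F,a,D,G,c,E,B]
After op 11 (swap(2, 7)): offset=2, physical=[E,a,C,F,B,D,G,c], logical=[C,F,B,D,G,c,E,a]
After op 12 (replace(6, 'm')): offset=2, physical=[m,a,C,F,B,D,G,c], logical=[C,F,B,D,G,c,m,a]

Answer: B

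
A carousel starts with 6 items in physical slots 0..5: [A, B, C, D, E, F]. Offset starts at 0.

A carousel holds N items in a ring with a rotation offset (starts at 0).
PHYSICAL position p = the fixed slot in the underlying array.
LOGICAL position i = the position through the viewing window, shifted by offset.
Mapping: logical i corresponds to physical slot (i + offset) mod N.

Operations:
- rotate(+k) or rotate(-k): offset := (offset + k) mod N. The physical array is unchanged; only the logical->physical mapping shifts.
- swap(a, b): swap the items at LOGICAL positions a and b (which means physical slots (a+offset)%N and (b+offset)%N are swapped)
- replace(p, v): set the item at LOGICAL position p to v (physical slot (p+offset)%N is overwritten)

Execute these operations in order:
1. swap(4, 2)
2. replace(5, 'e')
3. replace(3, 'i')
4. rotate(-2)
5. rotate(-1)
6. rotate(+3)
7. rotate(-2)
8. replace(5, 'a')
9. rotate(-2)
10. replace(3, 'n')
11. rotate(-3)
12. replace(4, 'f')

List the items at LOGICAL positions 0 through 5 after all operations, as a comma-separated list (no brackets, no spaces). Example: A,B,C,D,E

Answer: n,A,B,E,f,C

Derivation:
After op 1 (swap(4, 2)): offset=0, physical=[A,B,E,D,C,F], logical=[A,B,E,D,C,F]
After op 2 (replace(5, 'e')): offset=0, physical=[A,B,E,D,C,e], logical=[A,B,E,D,C,e]
After op 3 (replace(3, 'i')): offset=0, physical=[A,B,E,i,C,e], logical=[A,B,E,i,C,e]
After op 4 (rotate(-2)): offset=4, physical=[A,B,E,i,C,e], logical=[C,e,A,B,E,i]
After op 5 (rotate(-1)): offset=3, physical=[A,B,E,i,C,e], logical=[i,C,e,A,B,E]
After op 6 (rotate(+3)): offset=0, physical=[A,B,E,i,C,e], logical=[A,B,E,i,C,e]
After op 7 (rotate(-2)): offset=4, physical=[A,B,E,i,C,e], logical=[C,e,A,B,E,i]
After op 8 (replace(5, 'a')): offset=4, physical=[A,B,E,a,C,e], logical=[C,e,A,B,E,a]
After op 9 (rotate(-2)): offset=2, physical=[A,B,E,a,C,e], logical=[E,a,C,e,A,B]
After op 10 (replace(3, 'n')): offset=2, physical=[A,B,E,a,C,n], logical=[E,a,C,n,A,B]
After op 11 (rotate(-3)): offset=5, physical=[A,B,E,a,C,n], logical=[n,A,B,E,a,C]
After op 12 (replace(4, 'f')): offset=5, physical=[A,B,E,f,C,n], logical=[n,A,B,E,f,C]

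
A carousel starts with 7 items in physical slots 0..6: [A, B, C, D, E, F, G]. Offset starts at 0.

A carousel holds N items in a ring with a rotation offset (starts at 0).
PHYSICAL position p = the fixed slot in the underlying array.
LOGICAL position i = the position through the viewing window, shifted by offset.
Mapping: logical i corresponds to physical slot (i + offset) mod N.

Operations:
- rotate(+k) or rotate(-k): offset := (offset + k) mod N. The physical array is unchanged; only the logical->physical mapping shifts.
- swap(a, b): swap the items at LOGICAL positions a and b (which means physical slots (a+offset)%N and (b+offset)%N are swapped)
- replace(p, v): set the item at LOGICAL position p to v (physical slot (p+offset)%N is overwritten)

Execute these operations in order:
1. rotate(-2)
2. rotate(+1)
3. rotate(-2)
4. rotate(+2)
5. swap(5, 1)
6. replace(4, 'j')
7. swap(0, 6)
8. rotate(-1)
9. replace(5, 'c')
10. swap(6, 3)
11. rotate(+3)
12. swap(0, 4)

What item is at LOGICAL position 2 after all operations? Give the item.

After op 1 (rotate(-2)): offset=5, physical=[A,B,C,D,E,F,G], logical=[F,G,A,B,C,D,E]
After op 2 (rotate(+1)): offset=6, physical=[A,B,C,D,E,F,G], logical=[G,A,B,C,D,E,F]
After op 3 (rotate(-2)): offset=4, physical=[A,B,C,D,E,F,G], logical=[E,F,G,A,B,C,D]
After op 4 (rotate(+2)): offset=6, physical=[A,B,C,D,E,F,G], logical=[G,A,B,C,D,E,F]
After op 5 (swap(5, 1)): offset=6, physical=[E,B,C,D,A,F,G], logical=[G,E,B,C,D,A,F]
After op 6 (replace(4, 'j')): offset=6, physical=[E,B,C,j,A,F,G], logical=[G,E,B,C,j,A,F]
After op 7 (swap(0, 6)): offset=6, physical=[E,B,C,j,A,G,F], logical=[F,E,B,C,j,A,G]
After op 8 (rotate(-1)): offset=5, physical=[E,B,C,j,A,G,F], logical=[G,F,E,B,C,j,A]
After op 9 (replace(5, 'c')): offset=5, physical=[E,B,C,c,A,G,F], logical=[G,F,E,B,C,c,A]
After op 10 (swap(6, 3)): offset=5, physical=[E,A,C,c,B,G,F], logical=[G,F,E,A,C,c,B]
After op 11 (rotate(+3)): offset=1, physical=[E,A,C,c,B,G,F], logical=[A,C,c,B,G,F,E]
After op 12 (swap(0, 4)): offset=1, physical=[E,G,C,c,B,A,F], logical=[G,C,c,B,A,F,E]

Answer: c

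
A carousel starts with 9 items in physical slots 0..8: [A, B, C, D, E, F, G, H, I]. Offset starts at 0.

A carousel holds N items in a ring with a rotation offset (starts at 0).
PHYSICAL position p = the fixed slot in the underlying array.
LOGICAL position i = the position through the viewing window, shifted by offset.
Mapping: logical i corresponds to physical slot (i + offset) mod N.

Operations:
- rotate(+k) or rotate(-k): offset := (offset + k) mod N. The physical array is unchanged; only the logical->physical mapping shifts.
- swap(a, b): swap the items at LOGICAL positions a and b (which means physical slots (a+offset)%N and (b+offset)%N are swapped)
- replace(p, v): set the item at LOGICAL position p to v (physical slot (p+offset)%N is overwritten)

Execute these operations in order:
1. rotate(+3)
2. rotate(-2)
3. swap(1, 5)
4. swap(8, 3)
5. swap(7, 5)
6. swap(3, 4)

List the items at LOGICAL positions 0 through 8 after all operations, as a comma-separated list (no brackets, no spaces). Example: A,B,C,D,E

After op 1 (rotate(+3)): offset=3, physical=[A,B,C,D,E,F,G,H,I], logical=[D,E,F,G,H,I,A,B,C]
After op 2 (rotate(-2)): offset=1, physical=[A,B,C,D,E,F,G,H,I], logical=[B,C,D,E,F,G,H,I,A]
After op 3 (swap(1, 5)): offset=1, physical=[A,B,G,D,E,F,C,H,I], logical=[B,G,D,E,F,C,H,I,A]
After op 4 (swap(8, 3)): offset=1, physical=[E,B,G,D,A,F,C,H,I], logical=[B,G,D,A,F,C,H,I,E]
After op 5 (swap(7, 5)): offset=1, physical=[E,B,G,D,A,F,I,H,C], logical=[B,G,D,A,F,I,H,C,E]
After op 6 (swap(3, 4)): offset=1, physical=[E,B,G,D,F,A,I,H,C], logical=[B,G,D,F,A,I,H,C,E]

Answer: B,G,D,F,A,I,H,C,E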